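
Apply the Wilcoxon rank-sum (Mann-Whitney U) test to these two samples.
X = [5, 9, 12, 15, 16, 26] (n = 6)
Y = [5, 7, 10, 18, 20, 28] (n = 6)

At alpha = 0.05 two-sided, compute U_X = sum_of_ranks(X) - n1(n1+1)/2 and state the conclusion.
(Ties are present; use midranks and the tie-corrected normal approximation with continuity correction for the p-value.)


Step 1: Combine and sort all 12 observations; assign midranks.
sorted (value, group): (5,X), (5,Y), (7,Y), (9,X), (10,Y), (12,X), (15,X), (16,X), (18,Y), (20,Y), (26,X), (28,Y)
ranks: 5->1.5, 5->1.5, 7->3, 9->4, 10->5, 12->6, 15->7, 16->8, 18->9, 20->10, 26->11, 28->12
Step 2: Rank sum for X: R1 = 1.5 + 4 + 6 + 7 + 8 + 11 = 37.5.
Step 3: U_X = R1 - n1(n1+1)/2 = 37.5 - 6*7/2 = 37.5 - 21 = 16.5.
       U_Y = n1*n2 - U_X = 36 - 16.5 = 19.5.
Step 4: Ties are present, so use the tie-corrected normal approximation (with continuity correction) for the p-value.
Step 5: p-value = 0.872559; compare to alpha = 0.05. fail to reject H0.

U_X = 16.5, p = 0.872559, fail to reject H0 at alpha = 0.05.


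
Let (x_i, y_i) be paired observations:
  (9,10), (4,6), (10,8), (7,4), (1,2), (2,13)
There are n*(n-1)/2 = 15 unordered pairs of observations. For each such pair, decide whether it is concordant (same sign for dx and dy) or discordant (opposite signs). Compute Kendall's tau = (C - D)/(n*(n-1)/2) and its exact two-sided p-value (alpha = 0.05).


Step 1: Enumerate the 15 unordered pairs (i,j) with i<j and classify each by sign(x_j-x_i) * sign(y_j-y_i).
  (1,2):dx=-5,dy=-4->C; (1,3):dx=+1,dy=-2->D; (1,4):dx=-2,dy=-6->C; (1,5):dx=-8,dy=-8->C
  (1,6):dx=-7,dy=+3->D; (2,3):dx=+6,dy=+2->C; (2,4):dx=+3,dy=-2->D; (2,5):dx=-3,dy=-4->C
  (2,6):dx=-2,dy=+7->D; (3,4):dx=-3,dy=-4->C; (3,5):dx=-9,dy=-6->C; (3,6):dx=-8,dy=+5->D
  (4,5):dx=-6,dy=-2->C; (4,6):dx=-5,dy=+9->D; (5,6):dx=+1,dy=+11->C
Step 2: C = 9, D = 6, total pairs = 15.
Step 3: tau = (C - D)/(n(n-1)/2) = (9 - 6)/15 = 0.200000.
Step 4: Exact two-sided p-value (enumerate n! = 720 permutations of y under H0): p = 0.719444.
Step 5: alpha = 0.05. fail to reject H0.

tau_b = 0.2000 (C=9, D=6), p = 0.719444, fail to reject H0.


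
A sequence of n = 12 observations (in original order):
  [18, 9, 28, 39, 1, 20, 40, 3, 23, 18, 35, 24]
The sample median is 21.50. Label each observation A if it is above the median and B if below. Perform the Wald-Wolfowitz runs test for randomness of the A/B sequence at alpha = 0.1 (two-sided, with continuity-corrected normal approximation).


Step 1: Compute median = 21.50; label A = above, B = below.
Labels in order: BBAABBABABAA  (n_A = 6, n_B = 6)
Step 2: Count runs R = 8.
Step 3: Under H0 (random ordering), E[R] = 2*n_A*n_B/(n_A+n_B) + 1 = 2*6*6/12 + 1 = 7.0000.
        Var[R] = 2*n_A*n_B*(2*n_A*n_B - n_A - n_B) / ((n_A+n_B)^2 * (n_A+n_B-1)) = 4320/1584 = 2.7273.
        SD[R] = 1.6514.
Step 4: Continuity-corrected z = (R - 0.5 - E[R]) / SD[R] = (8 - 0.5 - 7.0000) / 1.6514 = 0.3028.
Step 5: Two-sided p-value via normal approximation = 2*(1 - Phi(|z|)) = 0.762069.
Step 6: alpha = 0.1. fail to reject H0.

R = 8, z = 0.3028, p = 0.762069, fail to reject H0.


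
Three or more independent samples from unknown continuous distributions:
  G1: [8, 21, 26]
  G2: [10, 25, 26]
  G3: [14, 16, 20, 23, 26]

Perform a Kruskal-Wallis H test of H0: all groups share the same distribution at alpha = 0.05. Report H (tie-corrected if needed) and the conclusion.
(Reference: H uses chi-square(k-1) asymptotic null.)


Step 1: Combine all N = 11 observations and assign midranks.
sorted (value, group, rank): (8,G1,1), (10,G2,2), (14,G3,3), (16,G3,4), (20,G3,5), (21,G1,6), (23,G3,7), (25,G2,8), (26,G1,10), (26,G2,10), (26,G3,10)
Step 2: Sum ranks within each group.
R_1 = 17 (n_1 = 3)
R_2 = 20 (n_2 = 3)
R_3 = 29 (n_3 = 5)
Step 3: H = 12/(N(N+1)) * sum(R_i^2/n_i) - 3(N+1)
     = 12/(11*12) * (17^2/3 + 20^2/3 + 29^2/5) - 3*12
     = 0.090909 * 397.867 - 36
     = 0.169697.
Step 4: Ties present; correction factor C = 1 - 24/(11^3 - 11) = 0.981818. Corrected H = 0.169697 / 0.981818 = 0.172840.
Step 5: Under H0, H ~ chi^2(2); p-value = 0.917209.
Step 6: alpha = 0.05. fail to reject H0.

H = 0.1728, df = 2, p = 0.917209, fail to reject H0.


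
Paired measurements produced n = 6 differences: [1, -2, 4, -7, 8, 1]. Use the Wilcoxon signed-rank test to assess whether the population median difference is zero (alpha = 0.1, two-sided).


Step 1: Drop any zero differences (none here) and take |d_i|.
|d| = [1, 2, 4, 7, 8, 1]
Step 2: Midrank |d_i| (ties get averaged ranks).
ranks: |1|->1.5, |2|->3, |4|->4, |7|->5, |8|->6, |1|->1.5
Step 3: Attach original signs; sum ranks with positive sign and with negative sign.
W+ = 1.5 + 4 + 6 + 1.5 = 13
W- = 3 + 5 = 8
(Check: W+ + W- = 21 should equal n(n+1)/2 = 21.)
Step 4: Test statistic W = min(W+, W-) = 8.
Step 5: Ties in |d|, so use the tie-corrected normal approximation.
        E[W] = n(n+1)/4 = 6*7/4 = 10.5.
        Tie groups: |d|=1 (t=2); sum(t^3 - t) = 6.
        Var[W] = n(n+1)(2n+1)/24 - sum(t^3-t)/48 = 546/24 - 6/48 = 22.625.
        z = (W - E[W]) / sqrt(Var[W]) = (8 - 10.5) / 4.7566 = -0.5256.
        Two-sided p = 2*Phi(z) = 0.599174.
Step 6: alpha = 0.1. fail to reject H0.

W+ = 13, W- = 8, W = min = 8, p = 0.599174, fail to reject H0.


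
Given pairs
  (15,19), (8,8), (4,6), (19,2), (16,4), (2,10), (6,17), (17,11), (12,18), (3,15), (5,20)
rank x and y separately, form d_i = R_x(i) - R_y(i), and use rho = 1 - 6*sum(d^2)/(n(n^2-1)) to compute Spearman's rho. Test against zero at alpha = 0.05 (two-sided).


Step 1: Rank x and y separately (midranks; no ties here).
rank(x): 15->8, 8->6, 4->3, 19->11, 16->9, 2->1, 6->5, 17->10, 12->7, 3->2, 5->4
rank(y): 19->10, 8->4, 6->3, 2->1, 4->2, 10->5, 17->8, 11->6, 18->9, 15->7, 20->11
Step 2: d_i = R_x(i) - R_y(i); compute d_i^2.
  (8-10)^2=4, (6-4)^2=4, (3-3)^2=0, (11-1)^2=100, (9-2)^2=49, (1-5)^2=16, (5-8)^2=9, (10-6)^2=16, (7-9)^2=4, (2-7)^2=25, (4-11)^2=49
sum(d^2) = 276.
Step 3: rho = 1 - 6*276 / (11*(11^2 - 1)) = 1 - 1656/1320 = -0.254545.
Step 4: Under H0, t = rho * sqrt((n-2)/(1-rho^2)) = -0.7896 ~ t(9).
Step 5: Two-sided p-value from the t-distribution with 9 df = 0.450037.
Step 6: alpha = 0.05. fail to reject H0.

rho = -0.2545, p = 0.450037, fail to reject H0 at alpha = 0.05.


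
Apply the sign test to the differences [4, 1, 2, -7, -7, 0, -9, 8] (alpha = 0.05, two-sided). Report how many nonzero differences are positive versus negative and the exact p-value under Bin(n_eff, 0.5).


Step 1: Discard zero differences. Original n = 8; n_eff = number of nonzero differences = 7.
Nonzero differences (with sign): +4, +1, +2, -7, -7, -9, +8
Step 2: Count signs: positive = 4, negative = 3.
Step 3: Under H0: P(positive) = 0.5, so the number of positives S ~ Bin(7, 0.5).
Step 4: Two-sided exact p-value = sum of Bin(7,0.5) probabilities at or below the observed probability = 1.000000.
Step 5: alpha = 0.05. fail to reject H0.

n_eff = 7, pos = 4, neg = 3, p = 1.000000, fail to reject H0.


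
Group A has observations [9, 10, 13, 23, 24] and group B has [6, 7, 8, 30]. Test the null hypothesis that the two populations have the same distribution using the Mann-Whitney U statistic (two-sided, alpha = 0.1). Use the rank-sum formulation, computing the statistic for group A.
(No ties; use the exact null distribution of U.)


Step 1: Combine and sort all 9 observations; assign midranks.
sorted (value, group): (6,Y), (7,Y), (8,Y), (9,X), (10,X), (13,X), (23,X), (24,X), (30,Y)
ranks: 6->1, 7->2, 8->3, 9->4, 10->5, 13->6, 23->7, 24->8, 30->9
Step 2: Rank sum for X: R1 = 4 + 5 + 6 + 7 + 8 = 30.
Step 3: U_X = R1 - n1(n1+1)/2 = 30 - 5*6/2 = 30 - 15 = 15.
       U_Y = n1*n2 - U_X = 20 - 15 = 5.
Step 4: No ties, so the exact null distribution of U (based on enumerating the C(9,5) = 126 equally likely rank assignments) gives the two-sided p-value.
Step 5: p-value = 0.285714; compare to alpha = 0.1. fail to reject H0.

U_X = 15, p = 0.285714, fail to reject H0 at alpha = 0.1.


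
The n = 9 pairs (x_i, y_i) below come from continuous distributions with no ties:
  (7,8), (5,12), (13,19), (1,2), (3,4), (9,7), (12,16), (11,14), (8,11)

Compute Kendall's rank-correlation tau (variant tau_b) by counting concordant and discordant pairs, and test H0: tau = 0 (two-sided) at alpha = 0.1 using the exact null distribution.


Step 1: Enumerate the 36 unordered pairs (i,j) with i<j and classify each by sign(x_j-x_i) * sign(y_j-y_i).
  (1,2):dx=-2,dy=+4->D; (1,3):dx=+6,dy=+11->C; (1,4):dx=-6,dy=-6->C; (1,5):dx=-4,dy=-4->C
  (1,6):dx=+2,dy=-1->D; (1,7):dx=+5,dy=+8->C; (1,8):dx=+4,dy=+6->C; (1,9):dx=+1,dy=+3->C
  (2,3):dx=+8,dy=+7->C; (2,4):dx=-4,dy=-10->C; (2,5):dx=-2,dy=-8->C; (2,6):dx=+4,dy=-5->D
  (2,7):dx=+7,dy=+4->C; (2,8):dx=+6,dy=+2->C; (2,9):dx=+3,dy=-1->D; (3,4):dx=-12,dy=-17->C
  (3,5):dx=-10,dy=-15->C; (3,6):dx=-4,dy=-12->C; (3,7):dx=-1,dy=-3->C; (3,8):dx=-2,dy=-5->C
  (3,9):dx=-5,dy=-8->C; (4,5):dx=+2,dy=+2->C; (4,6):dx=+8,dy=+5->C; (4,7):dx=+11,dy=+14->C
  (4,8):dx=+10,dy=+12->C; (4,9):dx=+7,dy=+9->C; (5,6):dx=+6,dy=+3->C; (5,7):dx=+9,dy=+12->C
  (5,8):dx=+8,dy=+10->C; (5,9):dx=+5,dy=+7->C; (6,7):dx=+3,dy=+9->C; (6,8):dx=+2,dy=+7->C
  (6,9):dx=-1,dy=+4->D; (7,8):dx=-1,dy=-2->C; (7,9):dx=-4,dy=-5->C; (8,9):dx=-3,dy=-3->C
Step 2: C = 31, D = 5, total pairs = 36.
Step 3: tau = (C - D)/(n(n-1)/2) = (31 - 5)/36 = 0.722222.
Step 4: Exact two-sided p-value (enumerate n! = 362880 permutations of y under H0): p = 0.005886.
Step 5: alpha = 0.1. reject H0.

tau_b = 0.7222 (C=31, D=5), p = 0.005886, reject H0.


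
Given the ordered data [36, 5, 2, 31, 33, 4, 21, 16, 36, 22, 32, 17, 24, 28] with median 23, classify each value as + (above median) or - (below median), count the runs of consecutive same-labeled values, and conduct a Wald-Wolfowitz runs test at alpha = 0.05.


Step 1: Compute median = 23; label A = above, B = below.
Labels in order: ABBAABBBABABAA  (n_A = 7, n_B = 7)
Step 2: Count runs R = 9.
Step 3: Under H0 (random ordering), E[R] = 2*n_A*n_B/(n_A+n_B) + 1 = 2*7*7/14 + 1 = 8.0000.
        Var[R] = 2*n_A*n_B*(2*n_A*n_B - n_A - n_B) / ((n_A+n_B)^2 * (n_A+n_B-1)) = 8232/2548 = 3.2308.
        SD[R] = 1.7974.
Step 4: Continuity-corrected z = (R - 0.5 - E[R]) / SD[R] = (9 - 0.5 - 8.0000) / 1.7974 = 0.2782.
Step 5: Two-sided p-value via normal approximation = 2*(1 - Phi(|z|)) = 0.780879.
Step 6: alpha = 0.05. fail to reject H0.

R = 9, z = 0.2782, p = 0.780879, fail to reject H0.


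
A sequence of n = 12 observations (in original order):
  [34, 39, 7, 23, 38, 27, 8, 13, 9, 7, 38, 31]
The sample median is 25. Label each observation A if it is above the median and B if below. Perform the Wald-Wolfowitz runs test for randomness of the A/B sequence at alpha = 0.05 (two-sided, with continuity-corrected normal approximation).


Step 1: Compute median = 25; label A = above, B = below.
Labels in order: AABBAABBBBAA  (n_A = 6, n_B = 6)
Step 2: Count runs R = 5.
Step 3: Under H0 (random ordering), E[R] = 2*n_A*n_B/(n_A+n_B) + 1 = 2*6*6/12 + 1 = 7.0000.
        Var[R] = 2*n_A*n_B*(2*n_A*n_B - n_A - n_B) / ((n_A+n_B)^2 * (n_A+n_B-1)) = 4320/1584 = 2.7273.
        SD[R] = 1.6514.
Step 4: Continuity-corrected z = (R + 0.5 - E[R]) / SD[R] = (5 + 0.5 - 7.0000) / 1.6514 = -0.9083.
Step 5: Two-sided p-value via normal approximation = 2*(1 - Phi(|z|)) = 0.363722.
Step 6: alpha = 0.05. fail to reject H0.

R = 5, z = -0.9083, p = 0.363722, fail to reject H0.


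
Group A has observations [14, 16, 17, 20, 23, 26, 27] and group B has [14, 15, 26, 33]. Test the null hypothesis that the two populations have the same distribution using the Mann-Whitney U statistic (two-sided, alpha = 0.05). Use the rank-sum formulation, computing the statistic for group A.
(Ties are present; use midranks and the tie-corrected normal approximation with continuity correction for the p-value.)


Step 1: Combine and sort all 11 observations; assign midranks.
sorted (value, group): (14,X), (14,Y), (15,Y), (16,X), (17,X), (20,X), (23,X), (26,X), (26,Y), (27,X), (33,Y)
ranks: 14->1.5, 14->1.5, 15->3, 16->4, 17->5, 20->6, 23->7, 26->8.5, 26->8.5, 27->10, 33->11
Step 2: Rank sum for X: R1 = 1.5 + 4 + 5 + 6 + 7 + 8.5 + 10 = 42.
Step 3: U_X = R1 - n1(n1+1)/2 = 42 - 7*8/2 = 42 - 28 = 14.
       U_Y = n1*n2 - U_X = 28 - 14 = 14.
Step 4: Ties are present, so use the tie-corrected normal approximation (with continuity correction) for the p-value.
Step 5: p-value = 1.000000; compare to alpha = 0.05. fail to reject H0.

U_X = 14, p = 1.000000, fail to reject H0 at alpha = 0.05.


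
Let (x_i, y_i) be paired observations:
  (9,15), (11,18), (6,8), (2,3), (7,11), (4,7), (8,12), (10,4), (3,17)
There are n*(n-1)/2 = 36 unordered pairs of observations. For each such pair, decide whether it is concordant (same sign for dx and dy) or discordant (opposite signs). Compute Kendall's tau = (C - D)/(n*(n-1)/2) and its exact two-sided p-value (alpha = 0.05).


Step 1: Enumerate the 36 unordered pairs (i,j) with i<j and classify each by sign(x_j-x_i) * sign(y_j-y_i).
  (1,2):dx=+2,dy=+3->C; (1,3):dx=-3,dy=-7->C; (1,4):dx=-7,dy=-12->C; (1,5):dx=-2,dy=-4->C
  (1,6):dx=-5,dy=-8->C; (1,7):dx=-1,dy=-3->C; (1,8):dx=+1,dy=-11->D; (1,9):dx=-6,dy=+2->D
  (2,3):dx=-5,dy=-10->C; (2,4):dx=-9,dy=-15->C; (2,5):dx=-4,dy=-7->C; (2,6):dx=-7,dy=-11->C
  (2,7):dx=-3,dy=-6->C; (2,8):dx=-1,dy=-14->C; (2,9):dx=-8,dy=-1->C; (3,4):dx=-4,dy=-5->C
  (3,5):dx=+1,dy=+3->C; (3,6):dx=-2,dy=-1->C; (3,7):dx=+2,dy=+4->C; (3,8):dx=+4,dy=-4->D
  (3,9):dx=-3,dy=+9->D; (4,5):dx=+5,dy=+8->C; (4,6):dx=+2,dy=+4->C; (4,7):dx=+6,dy=+9->C
  (4,8):dx=+8,dy=+1->C; (4,9):dx=+1,dy=+14->C; (5,6):dx=-3,dy=-4->C; (5,7):dx=+1,dy=+1->C
  (5,8):dx=+3,dy=-7->D; (5,9):dx=-4,dy=+6->D; (6,7):dx=+4,dy=+5->C; (6,8):dx=+6,dy=-3->D
  (6,9):dx=-1,dy=+10->D; (7,8):dx=+2,dy=-8->D; (7,9):dx=-5,dy=+5->D; (8,9):dx=-7,dy=+13->D
Step 2: C = 25, D = 11, total pairs = 36.
Step 3: tau = (C - D)/(n(n-1)/2) = (25 - 11)/36 = 0.388889.
Step 4: Exact two-sided p-value (enumerate n! = 362880 permutations of y under H0): p = 0.180181.
Step 5: alpha = 0.05. fail to reject H0.

tau_b = 0.3889 (C=25, D=11), p = 0.180181, fail to reject H0.


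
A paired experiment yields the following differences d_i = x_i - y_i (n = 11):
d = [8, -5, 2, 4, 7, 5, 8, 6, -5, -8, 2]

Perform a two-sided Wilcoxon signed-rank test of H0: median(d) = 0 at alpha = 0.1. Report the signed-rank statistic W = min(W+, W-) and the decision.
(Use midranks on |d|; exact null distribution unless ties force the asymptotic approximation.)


Step 1: Drop any zero differences (none here) and take |d_i|.
|d| = [8, 5, 2, 4, 7, 5, 8, 6, 5, 8, 2]
Step 2: Midrank |d_i| (ties get averaged ranks).
ranks: |8|->10, |5|->5, |2|->1.5, |4|->3, |7|->8, |5|->5, |8|->10, |6|->7, |5|->5, |8|->10, |2|->1.5
Step 3: Attach original signs; sum ranks with positive sign and with negative sign.
W+ = 10 + 1.5 + 3 + 8 + 5 + 10 + 7 + 1.5 = 46
W- = 5 + 5 + 10 = 20
(Check: W+ + W- = 66 should equal n(n+1)/2 = 66.)
Step 4: Test statistic W = min(W+, W-) = 20.
Step 5: Ties in |d|, so use the tie-corrected normal approximation.
        E[W] = n(n+1)/4 = 11*12/4 = 33.
        Tie groups: |d|=2 (t=2), |d|=5 (t=3), |d|=8 (t=3); sum(t^3 - t) = 54.
        Var[W] = n(n+1)(2n+1)/24 - sum(t^3-t)/48 = 3036/24 - 54/48 = 125.375.
        z = (W - E[W]) / sqrt(Var[W]) = (20 - 33) / 11.1971 = -1.1610.
        Two-sided p = 2*Phi(z) = 0.245636.
Step 6: alpha = 0.1. fail to reject H0.

W+ = 46, W- = 20, W = min = 20, p = 0.245636, fail to reject H0.


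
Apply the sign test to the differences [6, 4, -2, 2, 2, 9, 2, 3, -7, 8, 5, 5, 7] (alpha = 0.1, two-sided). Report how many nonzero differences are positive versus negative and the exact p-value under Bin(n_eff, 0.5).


Step 1: Discard zero differences. Original n = 13; n_eff = number of nonzero differences = 13.
Nonzero differences (with sign): +6, +4, -2, +2, +2, +9, +2, +3, -7, +8, +5, +5, +7
Step 2: Count signs: positive = 11, negative = 2.
Step 3: Under H0: P(positive) = 0.5, so the number of positives S ~ Bin(13, 0.5).
Step 4: Two-sided exact p-value = sum of Bin(13,0.5) probabilities at or below the observed probability = 0.022461.
Step 5: alpha = 0.1. reject H0.

n_eff = 13, pos = 11, neg = 2, p = 0.022461, reject H0.


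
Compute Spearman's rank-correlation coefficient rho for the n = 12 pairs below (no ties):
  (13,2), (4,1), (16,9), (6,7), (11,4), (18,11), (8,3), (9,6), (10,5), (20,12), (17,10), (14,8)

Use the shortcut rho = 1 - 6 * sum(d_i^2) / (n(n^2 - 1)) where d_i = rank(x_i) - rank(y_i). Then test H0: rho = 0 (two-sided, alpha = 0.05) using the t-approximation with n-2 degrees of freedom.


Step 1: Rank x and y separately (midranks; no ties here).
rank(x): 13->7, 4->1, 16->9, 6->2, 11->6, 18->11, 8->3, 9->4, 10->5, 20->12, 17->10, 14->8
rank(y): 2->2, 1->1, 9->9, 7->7, 4->4, 11->11, 3->3, 6->6, 5->5, 12->12, 10->10, 8->8
Step 2: d_i = R_x(i) - R_y(i); compute d_i^2.
  (7-2)^2=25, (1-1)^2=0, (9-9)^2=0, (2-7)^2=25, (6-4)^2=4, (11-11)^2=0, (3-3)^2=0, (4-6)^2=4, (5-5)^2=0, (12-12)^2=0, (10-10)^2=0, (8-8)^2=0
sum(d^2) = 58.
Step 3: rho = 1 - 6*58 / (12*(12^2 - 1)) = 1 - 348/1716 = 0.797203.
Step 4: Under H0, t = rho * sqrt((n-2)/(1-rho^2)) = 4.1758 ~ t(10).
Step 5: Two-sided p-value from the t-distribution with 10 df = 0.001900.
Step 6: alpha = 0.05. reject H0.

rho = 0.7972, p = 0.001900, reject H0 at alpha = 0.05.


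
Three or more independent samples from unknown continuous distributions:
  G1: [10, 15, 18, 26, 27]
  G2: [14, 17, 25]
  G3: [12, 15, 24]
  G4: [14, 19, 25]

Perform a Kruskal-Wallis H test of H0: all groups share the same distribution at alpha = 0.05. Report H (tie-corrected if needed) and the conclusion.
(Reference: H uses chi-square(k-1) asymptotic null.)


Step 1: Combine all N = 14 observations and assign midranks.
sorted (value, group, rank): (10,G1,1), (12,G3,2), (14,G2,3.5), (14,G4,3.5), (15,G1,5.5), (15,G3,5.5), (17,G2,7), (18,G1,8), (19,G4,9), (24,G3,10), (25,G2,11.5), (25,G4,11.5), (26,G1,13), (27,G1,14)
Step 2: Sum ranks within each group.
R_1 = 41.5 (n_1 = 5)
R_2 = 22 (n_2 = 3)
R_3 = 17.5 (n_3 = 3)
R_4 = 24 (n_4 = 3)
Step 3: H = 12/(N(N+1)) * sum(R_i^2/n_i) - 3(N+1)
     = 12/(14*15) * (41.5^2/5 + 22^2/3 + 17.5^2/3 + 24^2/3) - 3*15
     = 0.057143 * 799.867 - 45
     = 0.706667.
Step 4: Ties present; correction factor C = 1 - 18/(14^3 - 14) = 0.993407. Corrected H = 0.706667 / 0.993407 = 0.711357.
Step 5: Under H0, H ~ chi^2(3); p-value = 0.870529.
Step 6: alpha = 0.05. fail to reject H0.

H = 0.7114, df = 3, p = 0.870529, fail to reject H0.


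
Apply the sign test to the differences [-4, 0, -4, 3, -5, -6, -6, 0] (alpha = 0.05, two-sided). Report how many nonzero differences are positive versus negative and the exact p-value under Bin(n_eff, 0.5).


Step 1: Discard zero differences. Original n = 8; n_eff = number of nonzero differences = 6.
Nonzero differences (with sign): -4, -4, +3, -5, -6, -6
Step 2: Count signs: positive = 1, negative = 5.
Step 3: Under H0: P(positive) = 0.5, so the number of positives S ~ Bin(6, 0.5).
Step 4: Two-sided exact p-value = sum of Bin(6,0.5) probabilities at or below the observed probability = 0.218750.
Step 5: alpha = 0.05. fail to reject H0.

n_eff = 6, pos = 1, neg = 5, p = 0.218750, fail to reject H0.


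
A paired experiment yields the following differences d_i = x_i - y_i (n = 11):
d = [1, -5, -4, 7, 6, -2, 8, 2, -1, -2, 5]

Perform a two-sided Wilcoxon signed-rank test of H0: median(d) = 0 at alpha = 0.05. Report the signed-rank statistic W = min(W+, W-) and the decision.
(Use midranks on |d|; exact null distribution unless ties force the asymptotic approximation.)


Step 1: Drop any zero differences (none here) and take |d_i|.
|d| = [1, 5, 4, 7, 6, 2, 8, 2, 1, 2, 5]
Step 2: Midrank |d_i| (ties get averaged ranks).
ranks: |1|->1.5, |5|->7.5, |4|->6, |7|->10, |6|->9, |2|->4, |8|->11, |2|->4, |1|->1.5, |2|->4, |5|->7.5
Step 3: Attach original signs; sum ranks with positive sign and with negative sign.
W+ = 1.5 + 10 + 9 + 11 + 4 + 7.5 = 43
W- = 7.5 + 6 + 4 + 1.5 + 4 = 23
(Check: W+ + W- = 66 should equal n(n+1)/2 = 66.)
Step 4: Test statistic W = min(W+, W-) = 23.
Step 5: Ties in |d|, so use the tie-corrected normal approximation.
        E[W] = n(n+1)/4 = 11*12/4 = 33.
        Tie groups: |d|=1 (t=2), |d|=2 (t=3), |d|=5 (t=2); sum(t^3 - t) = 36.
        Var[W] = n(n+1)(2n+1)/24 - sum(t^3-t)/48 = 3036/24 - 36/48 = 125.75.
        z = (W - E[W]) / sqrt(Var[W]) = (23 - 33) / 11.2138 = -0.8918.
        Two-sided p = 2*Phi(z) = 0.372524.
Step 6: alpha = 0.05. fail to reject H0.

W+ = 43, W- = 23, W = min = 23, p = 0.372524, fail to reject H0.


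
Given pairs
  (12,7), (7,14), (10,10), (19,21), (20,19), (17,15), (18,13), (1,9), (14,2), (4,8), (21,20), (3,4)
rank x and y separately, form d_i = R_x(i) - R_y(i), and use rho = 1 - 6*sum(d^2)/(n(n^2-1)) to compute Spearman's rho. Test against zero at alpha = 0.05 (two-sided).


Step 1: Rank x and y separately (midranks; no ties here).
rank(x): 12->6, 7->4, 10->5, 19->10, 20->11, 17->8, 18->9, 1->1, 14->7, 4->3, 21->12, 3->2
rank(y): 7->3, 14->8, 10->6, 21->12, 19->10, 15->9, 13->7, 9->5, 2->1, 8->4, 20->11, 4->2
Step 2: d_i = R_x(i) - R_y(i); compute d_i^2.
  (6-3)^2=9, (4-8)^2=16, (5-6)^2=1, (10-12)^2=4, (11-10)^2=1, (8-9)^2=1, (9-7)^2=4, (1-5)^2=16, (7-1)^2=36, (3-4)^2=1, (12-11)^2=1, (2-2)^2=0
sum(d^2) = 90.
Step 3: rho = 1 - 6*90 / (12*(12^2 - 1)) = 1 - 540/1716 = 0.685315.
Step 4: Under H0, t = rho * sqrt((n-2)/(1-rho^2)) = 2.9759 ~ t(10).
Step 5: Two-sided p-value from the t-distribution with 10 df = 0.013906.
Step 6: alpha = 0.05. reject H0.

rho = 0.6853, p = 0.013906, reject H0 at alpha = 0.05.


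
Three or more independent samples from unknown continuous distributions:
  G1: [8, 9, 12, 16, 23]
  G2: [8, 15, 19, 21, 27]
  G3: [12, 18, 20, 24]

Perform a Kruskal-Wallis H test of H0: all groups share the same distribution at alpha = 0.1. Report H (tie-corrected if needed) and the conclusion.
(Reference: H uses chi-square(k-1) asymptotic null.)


Step 1: Combine all N = 14 observations and assign midranks.
sorted (value, group, rank): (8,G1,1.5), (8,G2,1.5), (9,G1,3), (12,G1,4.5), (12,G3,4.5), (15,G2,6), (16,G1,7), (18,G3,8), (19,G2,9), (20,G3,10), (21,G2,11), (23,G1,12), (24,G3,13), (27,G2,14)
Step 2: Sum ranks within each group.
R_1 = 28 (n_1 = 5)
R_2 = 41.5 (n_2 = 5)
R_3 = 35.5 (n_3 = 4)
Step 3: H = 12/(N(N+1)) * sum(R_i^2/n_i) - 3(N+1)
     = 12/(14*15) * (28^2/5 + 41.5^2/5 + 35.5^2/4) - 3*15
     = 0.057143 * 816.312 - 45
     = 1.646429.
Step 4: Ties present; correction factor C = 1 - 12/(14^3 - 14) = 0.995604. Corrected H = 1.646429 / 0.995604 = 1.653698.
Step 5: Under H0, H ~ chi^2(2); p-value = 0.437426.
Step 6: alpha = 0.1. fail to reject H0.

H = 1.6537, df = 2, p = 0.437426, fail to reject H0.


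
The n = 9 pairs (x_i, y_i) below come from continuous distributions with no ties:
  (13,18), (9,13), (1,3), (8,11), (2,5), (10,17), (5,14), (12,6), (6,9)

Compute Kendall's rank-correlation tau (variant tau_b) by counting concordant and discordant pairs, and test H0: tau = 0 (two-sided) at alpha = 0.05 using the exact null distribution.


Step 1: Enumerate the 36 unordered pairs (i,j) with i<j and classify each by sign(x_j-x_i) * sign(y_j-y_i).
  (1,2):dx=-4,dy=-5->C; (1,3):dx=-12,dy=-15->C; (1,4):dx=-5,dy=-7->C; (1,5):dx=-11,dy=-13->C
  (1,6):dx=-3,dy=-1->C; (1,7):dx=-8,dy=-4->C; (1,8):dx=-1,dy=-12->C; (1,9):dx=-7,dy=-9->C
  (2,3):dx=-8,dy=-10->C; (2,4):dx=-1,dy=-2->C; (2,5):dx=-7,dy=-8->C; (2,6):dx=+1,dy=+4->C
  (2,7):dx=-4,dy=+1->D; (2,8):dx=+3,dy=-7->D; (2,9):dx=-3,dy=-4->C; (3,4):dx=+7,dy=+8->C
  (3,5):dx=+1,dy=+2->C; (3,6):dx=+9,dy=+14->C; (3,7):dx=+4,dy=+11->C; (3,8):dx=+11,dy=+3->C
  (3,9):dx=+5,dy=+6->C; (4,5):dx=-6,dy=-6->C; (4,6):dx=+2,dy=+6->C; (4,7):dx=-3,dy=+3->D
  (4,8):dx=+4,dy=-5->D; (4,9):dx=-2,dy=-2->C; (5,6):dx=+8,dy=+12->C; (5,7):dx=+3,dy=+9->C
  (5,8):dx=+10,dy=+1->C; (5,9):dx=+4,dy=+4->C; (6,7):dx=-5,dy=-3->C; (6,8):dx=+2,dy=-11->D
  (6,9):dx=-4,dy=-8->C; (7,8):dx=+7,dy=-8->D; (7,9):dx=+1,dy=-5->D; (8,9):dx=-6,dy=+3->D
Step 2: C = 28, D = 8, total pairs = 36.
Step 3: tau = (C - D)/(n(n-1)/2) = (28 - 8)/36 = 0.555556.
Step 4: Exact two-sided p-value (enumerate n! = 362880 permutations of y under H0): p = 0.044615.
Step 5: alpha = 0.05. reject H0.

tau_b = 0.5556 (C=28, D=8), p = 0.044615, reject H0.


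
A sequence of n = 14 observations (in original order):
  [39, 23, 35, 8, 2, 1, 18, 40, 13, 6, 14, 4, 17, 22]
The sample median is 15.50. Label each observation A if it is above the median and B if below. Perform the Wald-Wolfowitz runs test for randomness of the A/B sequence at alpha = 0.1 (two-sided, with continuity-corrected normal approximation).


Step 1: Compute median = 15.50; label A = above, B = below.
Labels in order: AAABBBAABBBBAA  (n_A = 7, n_B = 7)
Step 2: Count runs R = 5.
Step 3: Under H0 (random ordering), E[R] = 2*n_A*n_B/(n_A+n_B) + 1 = 2*7*7/14 + 1 = 8.0000.
        Var[R] = 2*n_A*n_B*(2*n_A*n_B - n_A - n_B) / ((n_A+n_B)^2 * (n_A+n_B-1)) = 8232/2548 = 3.2308.
        SD[R] = 1.7974.
Step 4: Continuity-corrected z = (R + 0.5 - E[R]) / SD[R] = (5 + 0.5 - 8.0000) / 1.7974 = -1.3909.
Step 5: Two-sided p-value via normal approximation = 2*(1 - Phi(|z|)) = 0.164264.
Step 6: alpha = 0.1. fail to reject H0.

R = 5, z = -1.3909, p = 0.164264, fail to reject H0.


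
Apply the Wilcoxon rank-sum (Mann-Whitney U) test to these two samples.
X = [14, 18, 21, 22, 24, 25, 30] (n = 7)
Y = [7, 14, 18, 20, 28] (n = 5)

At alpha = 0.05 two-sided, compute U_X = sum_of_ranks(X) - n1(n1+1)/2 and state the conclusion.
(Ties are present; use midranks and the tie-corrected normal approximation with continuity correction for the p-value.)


Step 1: Combine and sort all 12 observations; assign midranks.
sorted (value, group): (7,Y), (14,X), (14,Y), (18,X), (18,Y), (20,Y), (21,X), (22,X), (24,X), (25,X), (28,Y), (30,X)
ranks: 7->1, 14->2.5, 14->2.5, 18->4.5, 18->4.5, 20->6, 21->7, 22->8, 24->9, 25->10, 28->11, 30->12
Step 2: Rank sum for X: R1 = 2.5 + 4.5 + 7 + 8 + 9 + 10 + 12 = 53.
Step 3: U_X = R1 - n1(n1+1)/2 = 53 - 7*8/2 = 53 - 28 = 25.
       U_Y = n1*n2 - U_X = 35 - 25 = 10.
Step 4: Ties are present, so use the tie-corrected normal approximation (with continuity correction) for the p-value.
Step 5: p-value = 0.253956; compare to alpha = 0.05. fail to reject H0.

U_X = 25, p = 0.253956, fail to reject H0 at alpha = 0.05.


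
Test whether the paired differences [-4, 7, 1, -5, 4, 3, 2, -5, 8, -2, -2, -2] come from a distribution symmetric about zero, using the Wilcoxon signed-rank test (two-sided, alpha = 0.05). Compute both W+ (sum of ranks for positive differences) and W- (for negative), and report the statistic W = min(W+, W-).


Step 1: Drop any zero differences (none here) and take |d_i|.
|d| = [4, 7, 1, 5, 4, 3, 2, 5, 8, 2, 2, 2]
Step 2: Midrank |d_i| (ties get averaged ranks).
ranks: |4|->7.5, |7|->11, |1|->1, |5|->9.5, |4|->7.5, |3|->6, |2|->3.5, |5|->9.5, |8|->12, |2|->3.5, |2|->3.5, |2|->3.5
Step 3: Attach original signs; sum ranks with positive sign and with negative sign.
W+ = 11 + 1 + 7.5 + 6 + 3.5 + 12 = 41
W- = 7.5 + 9.5 + 9.5 + 3.5 + 3.5 + 3.5 = 37
(Check: W+ + W- = 78 should equal n(n+1)/2 = 78.)
Step 4: Test statistic W = min(W+, W-) = 37.
Step 5: Ties in |d|, so use the tie-corrected normal approximation.
        E[W] = n(n+1)/4 = 12*13/4 = 39.
        Tie groups: |d|=2 (t=4), |d|=4 (t=2), |d|=5 (t=2); sum(t^3 - t) = 72.
        Var[W] = n(n+1)(2n+1)/24 - sum(t^3-t)/48 = 3900/24 - 72/48 = 161.
        z = (W - E[W]) / sqrt(Var[W]) = (37 - 39) / 12.6886 = -0.1576.
        Two-sided p = 2*Phi(z) = 0.874755.
Step 6: alpha = 0.05. fail to reject H0.

W+ = 41, W- = 37, W = min = 37, p = 0.874755, fail to reject H0.


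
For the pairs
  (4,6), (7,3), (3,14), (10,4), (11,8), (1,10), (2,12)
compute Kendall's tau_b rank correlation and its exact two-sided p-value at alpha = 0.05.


Step 1: Enumerate the 21 unordered pairs (i,j) with i<j and classify each by sign(x_j-x_i) * sign(y_j-y_i).
  (1,2):dx=+3,dy=-3->D; (1,3):dx=-1,dy=+8->D; (1,4):dx=+6,dy=-2->D; (1,5):dx=+7,dy=+2->C
  (1,6):dx=-3,dy=+4->D; (1,7):dx=-2,dy=+6->D; (2,3):dx=-4,dy=+11->D; (2,4):dx=+3,dy=+1->C
  (2,5):dx=+4,dy=+5->C; (2,6):dx=-6,dy=+7->D; (2,7):dx=-5,dy=+9->D; (3,4):dx=+7,dy=-10->D
  (3,5):dx=+8,dy=-6->D; (3,6):dx=-2,dy=-4->C; (3,7):dx=-1,dy=-2->C; (4,5):dx=+1,dy=+4->C
  (4,6):dx=-9,dy=+6->D; (4,7):dx=-8,dy=+8->D; (5,6):dx=-10,dy=+2->D; (5,7):dx=-9,dy=+4->D
  (6,7):dx=+1,dy=+2->C
Step 2: C = 7, D = 14, total pairs = 21.
Step 3: tau = (C - D)/(n(n-1)/2) = (7 - 14)/21 = -0.333333.
Step 4: Exact two-sided p-value (enumerate n! = 5040 permutations of y under H0): p = 0.381349.
Step 5: alpha = 0.05. fail to reject H0.

tau_b = -0.3333 (C=7, D=14), p = 0.381349, fail to reject H0.


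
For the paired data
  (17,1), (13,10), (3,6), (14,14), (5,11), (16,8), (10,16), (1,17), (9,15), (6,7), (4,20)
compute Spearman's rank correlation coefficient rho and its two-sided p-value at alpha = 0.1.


Step 1: Rank x and y separately (midranks; no ties here).
rank(x): 17->11, 13->8, 3->2, 14->9, 5->4, 16->10, 10->7, 1->1, 9->6, 6->5, 4->3
rank(y): 1->1, 10->5, 6->2, 14->7, 11->6, 8->4, 16->9, 17->10, 15->8, 7->3, 20->11
Step 2: d_i = R_x(i) - R_y(i); compute d_i^2.
  (11-1)^2=100, (8-5)^2=9, (2-2)^2=0, (9-7)^2=4, (4-6)^2=4, (10-4)^2=36, (7-9)^2=4, (1-10)^2=81, (6-8)^2=4, (5-3)^2=4, (3-11)^2=64
sum(d^2) = 310.
Step 3: rho = 1 - 6*310 / (11*(11^2 - 1)) = 1 - 1860/1320 = -0.409091.
Step 4: Under H0, t = rho * sqrt((n-2)/(1-rho^2)) = -1.3450 ~ t(9).
Step 5: Two-sided p-value from the t-distribution with 9 df = 0.211545.
Step 6: alpha = 0.1. fail to reject H0.

rho = -0.4091, p = 0.211545, fail to reject H0 at alpha = 0.1.


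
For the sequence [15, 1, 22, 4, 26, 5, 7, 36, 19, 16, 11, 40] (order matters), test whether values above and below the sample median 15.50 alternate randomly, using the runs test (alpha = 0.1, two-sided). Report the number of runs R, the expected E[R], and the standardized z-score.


Step 1: Compute median = 15.50; label A = above, B = below.
Labels in order: BBABABBAAABA  (n_A = 6, n_B = 6)
Step 2: Count runs R = 8.
Step 3: Under H0 (random ordering), E[R] = 2*n_A*n_B/(n_A+n_B) + 1 = 2*6*6/12 + 1 = 7.0000.
        Var[R] = 2*n_A*n_B*(2*n_A*n_B - n_A - n_B) / ((n_A+n_B)^2 * (n_A+n_B-1)) = 4320/1584 = 2.7273.
        SD[R] = 1.6514.
Step 4: Continuity-corrected z = (R - 0.5 - E[R]) / SD[R] = (8 - 0.5 - 7.0000) / 1.6514 = 0.3028.
Step 5: Two-sided p-value via normal approximation = 2*(1 - Phi(|z|)) = 0.762069.
Step 6: alpha = 0.1. fail to reject H0.

R = 8, z = 0.3028, p = 0.762069, fail to reject H0.


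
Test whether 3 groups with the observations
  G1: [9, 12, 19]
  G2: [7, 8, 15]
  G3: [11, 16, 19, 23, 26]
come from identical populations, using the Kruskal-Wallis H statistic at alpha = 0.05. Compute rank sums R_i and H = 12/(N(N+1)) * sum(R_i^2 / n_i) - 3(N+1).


Step 1: Combine all N = 11 observations and assign midranks.
sorted (value, group, rank): (7,G2,1), (8,G2,2), (9,G1,3), (11,G3,4), (12,G1,5), (15,G2,6), (16,G3,7), (19,G1,8.5), (19,G3,8.5), (23,G3,10), (26,G3,11)
Step 2: Sum ranks within each group.
R_1 = 16.5 (n_1 = 3)
R_2 = 9 (n_2 = 3)
R_3 = 40.5 (n_3 = 5)
Step 3: H = 12/(N(N+1)) * sum(R_i^2/n_i) - 3(N+1)
     = 12/(11*12) * (16.5^2/3 + 9^2/3 + 40.5^2/5) - 3*12
     = 0.090909 * 445.8 - 36
     = 4.527273.
Step 4: Ties present; correction factor C = 1 - 6/(11^3 - 11) = 0.995455. Corrected H = 4.527273 / 0.995455 = 4.547945.
Step 5: Under H0, H ~ chi^2(2); p-value = 0.102903.
Step 6: alpha = 0.05. fail to reject H0.

H = 4.5479, df = 2, p = 0.102903, fail to reject H0.


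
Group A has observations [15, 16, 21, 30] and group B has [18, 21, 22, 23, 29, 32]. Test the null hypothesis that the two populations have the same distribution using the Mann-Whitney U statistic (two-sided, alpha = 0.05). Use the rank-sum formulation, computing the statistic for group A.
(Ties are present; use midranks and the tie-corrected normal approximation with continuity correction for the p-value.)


Step 1: Combine and sort all 10 observations; assign midranks.
sorted (value, group): (15,X), (16,X), (18,Y), (21,X), (21,Y), (22,Y), (23,Y), (29,Y), (30,X), (32,Y)
ranks: 15->1, 16->2, 18->3, 21->4.5, 21->4.5, 22->6, 23->7, 29->8, 30->9, 32->10
Step 2: Rank sum for X: R1 = 1 + 2 + 4.5 + 9 = 16.5.
Step 3: U_X = R1 - n1(n1+1)/2 = 16.5 - 4*5/2 = 16.5 - 10 = 6.5.
       U_Y = n1*n2 - U_X = 24 - 6.5 = 17.5.
Step 4: Ties are present, so use the tie-corrected normal approximation (with continuity correction) for the p-value.
Step 5: p-value = 0.284958; compare to alpha = 0.05. fail to reject H0.

U_X = 6.5, p = 0.284958, fail to reject H0 at alpha = 0.05.


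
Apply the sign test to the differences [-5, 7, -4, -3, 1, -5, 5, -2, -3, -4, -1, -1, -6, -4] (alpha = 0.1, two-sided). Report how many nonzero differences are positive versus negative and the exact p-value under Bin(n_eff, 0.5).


Step 1: Discard zero differences. Original n = 14; n_eff = number of nonzero differences = 14.
Nonzero differences (with sign): -5, +7, -4, -3, +1, -5, +5, -2, -3, -4, -1, -1, -6, -4
Step 2: Count signs: positive = 3, negative = 11.
Step 3: Under H0: P(positive) = 0.5, so the number of positives S ~ Bin(14, 0.5).
Step 4: Two-sided exact p-value = sum of Bin(14,0.5) probabilities at or below the observed probability = 0.057373.
Step 5: alpha = 0.1. reject H0.

n_eff = 14, pos = 3, neg = 11, p = 0.057373, reject H0.


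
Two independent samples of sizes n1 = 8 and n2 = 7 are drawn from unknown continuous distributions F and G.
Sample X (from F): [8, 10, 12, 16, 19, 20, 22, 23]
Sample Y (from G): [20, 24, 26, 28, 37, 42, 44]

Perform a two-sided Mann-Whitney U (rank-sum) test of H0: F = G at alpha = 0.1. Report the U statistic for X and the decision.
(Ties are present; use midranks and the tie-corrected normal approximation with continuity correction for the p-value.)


Step 1: Combine and sort all 15 observations; assign midranks.
sorted (value, group): (8,X), (10,X), (12,X), (16,X), (19,X), (20,X), (20,Y), (22,X), (23,X), (24,Y), (26,Y), (28,Y), (37,Y), (42,Y), (44,Y)
ranks: 8->1, 10->2, 12->3, 16->4, 19->5, 20->6.5, 20->6.5, 22->8, 23->9, 24->10, 26->11, 28->12, 37->13, 42->14, 44->15
Step 2: Rank sum for X: R1 = 1 + 2 + 3 + 4 + 5 + 6.5 + 8 + 9 = 38.5.
Step 3: U_X = R1 - n1(n1+1)/2 = 38.5 - 8*9/2 = 38.5 - 36 = 2.5.
       U_Y = n1*n2 - U_X = 56 - 2.5 = 53.5.
Step 4: Ties are present, so use the tie-corrected normal approximation (with continuity correction) for the p-value.
Step 5: p-value = 0.003782; compare to alpha = 0.1. reject H0.

U_X = 2.5, p = 0.003782, reject H0 at alpha = 0.1.


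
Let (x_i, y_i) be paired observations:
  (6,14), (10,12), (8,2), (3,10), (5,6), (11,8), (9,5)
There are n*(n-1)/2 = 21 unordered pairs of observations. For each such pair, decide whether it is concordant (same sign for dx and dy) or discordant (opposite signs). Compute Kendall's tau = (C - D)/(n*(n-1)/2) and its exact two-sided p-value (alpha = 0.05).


Step 1: Enumerate the 21 unordered pairs (i,j) with i<j and classify each by sign(x_j-x_i) * sign(y_j-y_i).
  (1,2):dx=+4,dy=-2->D; (1,3):dx=+2,dy=-12->D; (1,4):dx=-3,dy=-4->C; (1,5):dx=-1,dy=-8->C
  (1,6):dx=+5,dy=-6->D; (1,7):dx=+3,dy=-9->D; (2,3):dx=-2,dy=-10->C; (2,4):dx=-7,dy=-2->C
  (2,5):dx=-5,dy=-6->C; (2,6):dx=+1,dy=-4->D; (2,7):dx=-1,dy=-7->C; (3,4):dx=-5,dy=+8->D
  (3,5):dx=-3,dy=+4->D; (3,6):dx=+3,dy=+6->C; (3,7):dx=+1,dy=+3->C; (4,5):dx=+2,dy=-4->D
  (4,6):dx=+8,dy=-2->D; (4,7):dx=+6,dy=-5->D; (5,6):dx=+6,dy=+2->C; (5,7):dx=+4,dy=-1->D
  (6,7):dx=-2,dy=-3->C
Step 2: C = 10, D = 11, total pairs = 21.
Step 3: tau = (C - D)/(n(n-1)/2) = (10 - 11)/21 = -0.047619.
Step 4: Exact two-sided p-value (enumerate n! = 5040 permutations of y under H0): p = 1.000000.
Step 5: alpha = 0.05. fail to reject H0.

tau_b = -0.0476 (C=10, D=11), p = 1.000000, fail to reject H0.


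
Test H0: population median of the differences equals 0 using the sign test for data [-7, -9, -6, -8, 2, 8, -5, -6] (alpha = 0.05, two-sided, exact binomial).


Step 1: Discard zero differences. Original n = 8; n_eff = number of nonzero differences = 8.
Nonzero differences (with sign): -7, -9, -6, -8, +2, +8, -5, -6
Step 2: Count signs: positive = 2, negative = 6.
Step 3: Under H0: P(positive) = 0.5, so the number of positives S ~ Bin(8, 0.5).
Step 4: Two-sided exact p-value = sum of Bin(8,0.5) probabilities at or below the observed probability = 0.289062.
Step 5: alpha = 0.05. fail to reject H0.

n_eff = 8, pos = 2, neg = 6, p = 0.289062, fail to reject H0.


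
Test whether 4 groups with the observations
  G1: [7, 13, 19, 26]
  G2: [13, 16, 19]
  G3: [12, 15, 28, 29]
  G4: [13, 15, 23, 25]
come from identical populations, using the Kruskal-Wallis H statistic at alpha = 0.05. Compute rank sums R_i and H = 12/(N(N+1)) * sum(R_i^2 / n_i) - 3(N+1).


Step 1: Combine all N = 15 observations and assign midranks.
sorted (value, group, rank): (7,G1,1), (12,G3,2), (13,G1,4), (13,G2,4), (13,G4,4), (15,G3,6.5), (15,G4,6.5), (16,G2,8), (19,G1,9.5), (19,G2,9.5), (23,G4,11), (25,G4,12), (26,G1,13), (28,G3,14), (29,G3,15)
Step 2: Sum ranks within each group.
R_1 = 27.5 (n_1 = 4)
R_2 = 21.5 (n_2 = 3)
R_3 = 37.5 (n_3 = 4)
R_4 = 33.5 (n_4 = 4)
Step 3: H = 12/(N(N+1)) * sum(R_i^2/n_i) - 3(N+1)
     = 12/(15*16) * (27.5^2/4 + 21.5^2/3 + 37.5^2/4 + 33.5^2/4) - 3*16
     = 0.050000 * 975.271 - 48
     = 0.763542.
Step 4: Ties present; correction factor C = 1 - 36/(15^3 - 15) = 0.989286. Corrected H = 0.763542 / 0.989286 = 0.771811.
Step 5: Under H0, H ~ chi^2(3); p-value = 0.856197.
Step 6: alpha = 0.05. fail to reject H0.

H = 0.7718, df = 3, p = 0.856197, fail to reject H0.


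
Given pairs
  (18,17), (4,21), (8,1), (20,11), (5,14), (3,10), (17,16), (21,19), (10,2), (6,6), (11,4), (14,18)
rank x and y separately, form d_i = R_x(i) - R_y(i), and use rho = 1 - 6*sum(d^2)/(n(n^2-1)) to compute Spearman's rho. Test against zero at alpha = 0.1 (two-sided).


Step 1: Rank x and y separately (midranks; no ties here).
rank(x): 18->10, 4->2, 8->5, 20->11, 5->3, 3->1, 17->9, 21->12, 10->6, 6->4, 11->7, 14->8
rank(y): 17->9, 21->12, 1->1, 11->6, 14->7, 10->5, 16->8, 19->11, 2->2, 6->4, 4->3, 18->10
Step 2: d_i = R_x(i) - R_y(i); compute d_i^2.
  (10-9)^2=1, (2-12)^2=100, (5-1)^2=16, (11-6)^2=25, (3-7)^2=16, (1-5)^2=16, (9-8)^2=1, (12-11)^2=1, (6-2)^2=16, (4-4)^2=0, (7-3)^2=16, (8-10)^2=4
sum(d^2) = 212.
Step 3: rho = 1 - 6*212 / (12*(12^2 - 1)) = 1 - 1272/1716 = 0.258741.
Step 4: Under H0, t = rho * sqrt((n-2)/(1-rho^2)) = 0.8471 ~ t(10).
Step 5: Two-sided p-value from the t-distribution with 10 df = 0.416775.
Step 6: alpha = 0.1. fail to reject H0.

rho = 0.2587, p = 0.416775, fail to reject H0 at alpha = 0.1.


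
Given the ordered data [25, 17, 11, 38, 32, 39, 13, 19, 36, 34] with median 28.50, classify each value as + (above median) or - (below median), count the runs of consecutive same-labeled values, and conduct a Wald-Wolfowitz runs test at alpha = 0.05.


Step 1: Compute median = 28.50; label A = above, B = below.
Labels in order: BBBAAABBAA  (n_A = 5, n_B = 5)
Step 2: Count runs R = 4.
Step 3: Under H0 (random ordering), E[R] = 2*n_A*n_B/(n_A+n_B) + 1 = 2*5*5/10 + 1 = 6.0000.
        Var[R] = 2*n_A*n_B*(2*n_A*n_B - n_A - n_B) / ((n_A+n_B)^2 * (n_A+n_B-1)) = 2000/900 = 2.2222.
        SD[R] = 1.4907.
Step 4: Continuity-corrected z = (R + 0.5 - E[R]) / SD[R] = (4 + 0.5 - 6.0000) / 1.4907 = -1.0062.
Step 5: Two-sided p-value via normal approximation = 2*(1 - Phi(|z|)) = 0.314305.
Step 6: alpha = 0.05. fail to reject H0.

R = 4, z = -1.0062, p = 0.314305, fail to reject H0.


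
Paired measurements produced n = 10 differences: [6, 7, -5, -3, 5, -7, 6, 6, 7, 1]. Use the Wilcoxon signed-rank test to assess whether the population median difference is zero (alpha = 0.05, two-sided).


Step 1: Drop any zero differences (none here) and take |d_i|.
|d| = [6, 7, 5, 3, 5, 7, 6, 6, 7, 1]
Step 2: Midrank |d_i| (ties get averaged ranks).
ranks: |6|->6, |7|->9, |5|->3.5, |3|->2, |5|->3.5, |7|->9, |6|->6, |6|->6, |7|->9, |1|->1
Step 3: Attach original signs; sum ranks with positive sign and with negative sign.
W+ = 6 + 9 + 3.5 + 6 + 6 + 9 + 1 = 40.5
W- = 3.5 + 2 + 9 = 14.5
(Check: W+ + W- = 55 should equal n(n+1)/2 = 55.)
Step 4: Test statistic W = min(W+, W-) = 14.5.
Step 5: Ties in |d|, so use the tie-corrected normal approximation.
        E[W] = n(n+1)/4 = 10*11/4 = 27.5.
        Tie groups: |d|=5 (t=2), |d|=6 (t=3), |d|=7 (t=3); sum(t^3 - t) = 54.
        Var[W] = n(n+1)(2n+1)/24 - sum(t^3-t)/48 = 2310/24 - 54/48 = 95.125.
        z = (W - E[W]) / sqrt(Var[W]) = (14.5 - 27.5) / 9.7532 = -1.3329.
        Two-sided p = 2*Phi(z) = 0.182566.
Step 6: alpha = 0.05. fail to reject H0.

W+ = 40.5, W- = 14.5, W = min = 14.5, p = 0.182566, fail to reject H0.
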